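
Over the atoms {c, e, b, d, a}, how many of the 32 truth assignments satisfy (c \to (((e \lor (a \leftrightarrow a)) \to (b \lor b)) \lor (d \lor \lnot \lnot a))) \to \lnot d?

16

Initial set: {((c \to (((e \lor (a \leftrightarrow a)) \to (b \lor b)) \lor (d \lor \lnot \lnot a))) \to \lnot d)}.
((c \to (((e \lor (a \leftrightarrow a)) \to (b \lor b)) \lor (d \lor \lnot \lnot a))) \to \lnot d): β-rule — branch into \lnot (c \to (((e \lor (a \leftrightarrow a)) \to (b \lor b)) \lor (d \lor \lnot \lnot a)))  //  \lnot d.
  branch 1 (add \lnot (c \to (((e \lor (a \leftrightarrow a)) \to (b \lor b)) \lor (d \lor \lnot \lnot a)))):
    \lnot (c \to (((e \lor (a \leftrightarrow a)) \to (b \lor b)) \lor (d \lor \lnot \lnot a))): α-rule — add c, \lnot (((e \lor (a \leftrightarrow a)) \to (b \lor b)) \lor (d \lor \lnot \lnot a)).
    \lnot (((e \lor (a \leftrightarrow a)) \to (b \lor b)) \lor (d \lor \lnot \lnot a)): α-rule — add \lnot ((e \lor (a \leftrightarrow a)) \to (b \lor b)), \lnot (d \lor \lnot \lnot a).
    \lnot ((e \lor (a \leftrightarrow a)) \to (b \lor b)): α-rule — add (e \lor (a \leftrightarrow a)), \lnot (b \lor b).
    \lnot (d \lor \lnot \lnot a): α-rule — add \lnot d, \lnot \lnot \lnot a.
    \lnot (b \lor b): α-rule — add \lnot b, \lnot b.
    \lnot \lnot \lnot a: drop double negation, giving \lnot a.
    (e \lor (a \leftrightarrow a)): β-rule — branch into e  //  (a \leftrightarrow a).
      branch 1.1 (add e):
        ○ open, literals {a=0, b=0, c=1, d=0, e=1}.
      branch 1.2 (add (a \leftrightarrow a)):
        (a \leftrightarrow a): β-rule — branch into a, a  //  \lnot a, \lnot a.
          branch 1.2.1 (add a, a):
            × closes — contains both a and \lnot a.
          branch 1.2.2 (add \lnot a, \lnot a):
            ○ open, literals {a=0, b=0, c=1, d=0}.
  branch 2 (add \lnot d):
    ○ open, literals {d=0}.
1 branch closed, 3 open.
Each open branch fixes some atoms; the unmentioned ones are free. Counting distinct full assignments: branch {a=0, b=0, c=1, d=0, e=1} (none free) contributes 1 new; branch {a=0, b=0, c=1, d=0} (e) contributes 1 new; branch {d=0} (c, e, b, a) contributes 14 new. Total: 16.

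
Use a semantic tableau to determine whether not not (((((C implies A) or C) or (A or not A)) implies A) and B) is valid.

Not valid

Assume the negation and expand:
Initial set: {not not not (((((C implies A) or C) or (A or not A)) implies A) and B)}.
not not not (((((C implies A) or C) or (A or not A)) implies A) and B): drop double negation, giving not (((((C implies A) or C) or (A or not A)) implies A) and B).
not (((((C implies A) or C) or (A or not A)) implies A) and B): β-rule — branch into not ((((C implies A) or C) or (A or not A)) implies A)  //  not B.
  branch 1 (add not ((((C implies A) or C) or (A or not A)) implies A)):
    not ((((C implies A) or C) or (A or not A)) implies A): α-rule — add (((C implies A) or C) or (A or not A)), not A.
    (((C implies A) or C) or (A or not A)): β-rule — branch into ((C implies A) or C)  //  (A or not A).
      branch 1.1 (add ((C implies A) or C)):
        ((C implies A) or C): β-rule — branch into (C implies A)  //  C.
          branch 1.1.1 (add (C implies A)):
            (C implies A): β-rule — branch into not C  //  A.
              branch 1.1.1.1 (add not C):
                ○ open, literals {A=false, C=false}.
              branch 1.1.1.2 (add A):
                × closes — contains both A and not A.
          branch 1.1.2 (add C):
            ○ open, literals {A=false, C=true}.
      branch 1.2 (add (A or not A)):
        (A or not A): β-rule — branch into A  //  not A.
          branch 1.2.1 (add A):
            × closes — contains both A and not A.
          branch 1.2.2 (add not A):
            ○ open, literals {A=false}.
  branch 2 (add not B):
    ○ open, literals {B=false}.
2 branches closed, 4 open.
An open branch gives a countermodel: A=false, C=false (unmentioned atoms arbitrary); under it the original formula is false.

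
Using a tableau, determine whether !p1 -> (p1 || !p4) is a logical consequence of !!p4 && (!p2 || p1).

Initial set: {(!!p4 && (!p2 || p1)); !(!p1 -> (p1 || !p4))}.
(!!p4 && (!p2 || p1)): α-rule — add !!p4, (!p2 || p1).
!(!p1 -> (p1 || !p4)): α-rule — add !p1, !(p1 || !p4).
!!p4: drop double negation, giving p4.
!(p1 || !p4): α-rule — add !p1, !!p4.
(!p2 || p1): β-rule — branch into !p2  //  p1.
  branch 1 (add !p2):
    ○ open, literals {p1=F, p2=F, p4=T}.
  branch 2 (add p1):
    × closes — contains both p1 and !p1.
1 branch closed, 1 open.
An open branch gives a countermodel: p1=F, p2=F, p4=T (unmentioned atoms arbitrary); the premises hold there but the conclusion fails.

No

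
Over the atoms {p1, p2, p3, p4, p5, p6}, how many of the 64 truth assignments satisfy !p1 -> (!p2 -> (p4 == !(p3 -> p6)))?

56

Initial set: {(!p1 -> (!p2 -> (p4 == !(p3 -> p6))))}.
(!p1 -> (!p2 -> (p4 == !(p3 -> p6)))): β-rule — branch into !!p1  //  (!p2 -> (p4 == !(p3 -> p6))).
  branch 1 (add !!p1):
    ○ open, literals {p1=true}.
  branch 2 (add (!p2 -> (p4 == !(p3 -> p6)))):
    (!p2 -> (p4 == !(p3 -> p6))): β-rule — branch into !!p2  //  (p4 == !(p3 -> p6)).
      branch 2.1 (add !!p2):
        ○ open, literals {p2=true}.
      branch 2.2 (add (p4 == !(p3 -> p6))):
        (p4 == !(p3 -> p6)): β-rule — branch into p4, !(p3 -> p6)  //  !p4, !!(p3 -> p6).
          branch 2.2.1 (add p4, !(p3 -> p6)):
            !(p3 -> p6): α-rule — add p3, !p6.
            ○ open, literals {p3=true, p4=true, p6=false}.
          branch 2.2.2 (add !p4, !!(p3 -> p6)):
            !!(p3 -> p6): β-rule — branch into !p3  //  p6.
              branch 2.2.2.1 (add !p3):
                ○ open, literals {p3=false, p4=false}.
              branch 2.2.2.2 (add p6):
                ○ open, literals {p4=false, p6=true}.
0 branches closed, 5 open.
Each open branch fixes some atoms; the unmentioned ones are free. Counting distinct full assignments: branch {p1=true} (p2, p3, p4, p5, p6) contributes 32 new; branch {p2=true} (p1, p3, p4, p5, p6) contributes 16 new; branch {p3=true, p4=true, p6=false} (p1, p2, p5) contributes 2 new; branch {p3=false, p4=false} (p1, p2, p5, p6) contributes 4 new; branch {p4=false, p6=true} (p1, p2, p3, p5) contributes 2 new. Total: 56.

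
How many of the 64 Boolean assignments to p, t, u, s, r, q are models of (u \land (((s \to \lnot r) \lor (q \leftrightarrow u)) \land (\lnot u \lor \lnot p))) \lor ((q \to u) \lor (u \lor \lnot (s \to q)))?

Initial set: {((u \land (((s \to \lnot r) \lor (q \leftrightarrow u)) \land (\lnot u \lor \lnot p))) \lor ((q \to u) \lor (u \lor \lnot (s \to q))))}.
((u \land (((s \to \lnot r) \lor (q \leftrightarrow u)) \land (\lnot u \lor \lnot p))) \lor ((q \to u) \lor (u \lor \lnot (s \to q)))): β-rule — branch into (u \land (((s \to \lnot r) \lor (q \leftrightarrow u)) \land (\lnot u \lor \lnot p)))  //  ((q \to u) \lor (u \lor \lnot (s \to q))).
  branch 1 (add (u \land (((s \to \lnot r) \lor (q \leftrightarrow u)) \land (\lnot u \lor \lnot p)))):
    (u \land (((s \to \lnot r) \lor (q \leftrightarrow u)) \land (\lnot u \lor \lnot p))): α-rule — add u, (((s \to \lnot r) \lor (q \leftrightarrow u)) \land (\lnot u \lor \lnot p)).
    (((s \to \lnot r) \lor (q \leftrightarrow u)) \land (\lnot u \lor \lnot p)): α-rule — add ((s \to \lnot r) \lor (q \leftrightarrow u)), (\lnot u \lor \lnot p).
    ((s \to \lnot r) \lor (q \leftrightarrow u)): β-rule — branch into (s \to \lnot r)  //  (q \leftrightarrow u).
      branch 1.1 (add (s \to \lnot r)):
        (\lnot u \lor \lnot p): β-rule — branch into \lnot u  //  \lnot p.
          branch 1.1.1 (add \lnot u):
            × closes — contains both u and \lnot u.
          branch 1.1.2 (add \lnot p):
            (s \to \lnot r): β-rule — branch into \lnot s  //  \lnot r.
              branch 1.1.2.1 (add \lnot s):
                ○ open, literals {p=0, s=0, u=1}.
              branch 1.1.2.2 (add \lnot r):
                ○ open, literals {p=0, r=0, u=1}.
      branch 1.2 (add (q \leftrightarrow u)):
        (\lnot u \lor \lnot p): β-rule — branch into \lnot u  //  \lnot p.
          branch 1.2.1 (add \lnot u):
            × closes — contains both u and \lnot u.
          branch 1.2.2 (add \lnot p):
            (q \leftrightarrow u): β-rule — branch into q, u  //  \lnot q, \lnot u.
              branch 1.2.2.1 (add q, u):
                ○ open, literals {p=0, q=1, u=1}.
              branch 1.2.2.2 (add \lnot q, \lnot u):
                × closes — contains both u and \lnot u.
  branch 2 (add ((q \to u) \lor (u \lor \lnot (s \to q)))):
    ((q \to u) \lor (u \lor \lnot (s \to q))): β-rule — branch into (q \to u)  //  (u \lor \lnot (s \to q)).
      branch 2.1 (add (q \to u)):
        (q \to u): β-rule — branch into \lnot q  //  u.
          branch 2.1.1 (add \lnot q):
            ○ open, literals {q=0}.
          branch 2.1.2 (add u):
            ○ open, literals {u=1}.
      branch 2.2 (add (u \lor \lnot (s \to q))):
        (u \lor \lnot (s \to q)): β-rule — branch into u  //  \lnot (s \to q).
          branch 2.2.1 (add u):
            ○ open, literals {u=1}.
          branch 2.2.2 (add \lnot (s \to q)):
            \lnot (s \to q): α-rule — add s, \lnot q.
            ○ open, literals {q=0, s=1}.
3 branches closed, 7 open.
Each open branch fixes some atoms; the unmentioned ones are free. Counting distinct full assignments: branch {p=0, s=0, u=1} (t, r, q) contributes 8 new; branch {p=0, r=0, u=1} (t, s, q) contributes 4 new; branch {p=0, q=1, u=1} (t, s, r) contributes 2 new; branch {q=0} (p, t, u, s, r) contributes 26 new; branch {u=1} (p, t, s, r, q) contributes 8 new; branch {u=1} (p, t, s, r, q) contributes 0 new; branch {q=0, s=1} (p, t, u, r) contributes 0 new. Total: 48.

48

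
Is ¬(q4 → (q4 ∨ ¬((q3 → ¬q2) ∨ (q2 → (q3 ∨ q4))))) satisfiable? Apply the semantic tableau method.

Initial set: {¬(q4 → (q4 ∨ ¬((q3 → ¬q2) ∨ (q2 → (q3 ∨ q4)))))}.
¬(q4 → (q4 ∨ ¬((q3 → ¬q2) ∨ (q2 → (q3 ∨ q4))))): α-rule — add q4, ¬(q4 ∨ ¬((q3 → ¬q2) ∨ (q2 → (q3 ∨ q4)))).
¬(q4 ∨ ¬((q3 → ¬q2) ∨ (q2 → (q3 ∨ q4)))): α-rule — add ¬q4, ¬¬((q3 → ¬q2) ∨ (q2 → (q3 ∨ q4))).
× closes — contains both q4 and ¬q4.
All 1 branch closes.
Every branch closed; the formula is unsatisfiable.

Unsatisfiable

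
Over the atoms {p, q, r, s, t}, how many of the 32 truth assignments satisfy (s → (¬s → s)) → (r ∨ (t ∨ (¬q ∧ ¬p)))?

26

Initial set: {((s → (¬s → s)) → (r ∨ (t ∨ (¬q ∧ ¬p))))}.
((s → (¬s → s)) → (r ∨ (t ∨ (¬q ∧ ¬p)))): β-rule — branch into ¬(s → (¬s → s))  //  (r ∨ (t ∨ (¬q ∧ ¬p))).
  branch 1 (add ¬(s → (¬s → s))):
    ¬(s → (¬s → s)): α-rule — add s, ¬(¬s → s).
    ¬(¬s → s): α-rule — add ¬s, ¬s.
    × closes — contains both s and ¬s.
  branch 2 (add (r ∨ (t ∨ (¬q ∧ ¬p)))):
    (r ∨ (t ∨ (¬q ∧ ¬p))): β-rule — branch into r  //  (t ∨ (¬q ∧ ¬p)).
      branch 2.1 (add r):
        ○ open, literals {r=T}.
      branch 2.2 (add (t ∨ (¬q ∧ ¬p))):
        (t ∨ (¬q ∧ ¬p)): β-rule — branch into t  //  (¬q ∧ ¬p).
          branch 2.2.1 (add t):
            ○ open, literals {t=T}.
          branch 2.2.2 (add (¬q ∧ ¬p)):
            (¬q ∧ ¬p): α-rule — add ¬q, ¬p.
            ○ open, literals {p=F, q=F}.
1 branch closed, 3 open.
Each open branch fixes some atoms; the unmentioned ones are free. Counting distinct full assignments: branch {r=T} (p, q, s, t) contributes 16 new; branch {t=T} (p, q, r, s) contributes 8 new; branch {p=F, q=F} (r, s, t) contributes 2 new. Total: 26.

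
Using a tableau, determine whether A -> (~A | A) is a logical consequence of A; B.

Initial set: {A; B; ~(A -> (~A | A))}.
~(A -> (~A | A)): α-rule — add A, ~(~A | A).
~(~A | A): α-rule — add ~~A, ~A.
× closes — contains both A and ~A.
All 1 branch closes.
Every branch closed, so the premises entail the conclusion.

Yes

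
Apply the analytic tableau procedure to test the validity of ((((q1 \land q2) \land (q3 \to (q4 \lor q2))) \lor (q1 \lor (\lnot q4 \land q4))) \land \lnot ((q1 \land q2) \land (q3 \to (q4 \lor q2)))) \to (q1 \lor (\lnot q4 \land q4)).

Assume the negation and expand:
Initial set: {\lnot (((((q1 \land q2) \land (q3 \to (q4 \lor q2))) \lor (q1 \lor (\lnot q4 \land q4))) \land \lnot ((q1 \land q2) \land (q3 \to (q4 \lor q2)))) \to (q1 \lor (\lnot q4 \land q4)))}.
\lnot (((((q1 \land q2) \land (q3 \to (q4 \lor q2))) \lor (q1 \lor (\lnot q4 \land q4))) \land \lnot ((q1 \land q2) \land (q3 \to (q4 \lor q2)))) \to (q1 \lor (\lnot q4 \land q4))): α-rule — add ((((q1 \land q2) \land (q3 \to (q4 \lor q2))) \lor (q1 \lor (\lnot q4 \land q4))) \land \lnot ((q1 \land q2) \land (q3 \to (q4 \lor q2)))), \lnot (q1 \lor (\lnot q4 \land q4)).
((((q1 \land q2) \land (q3 \to (q4 \lor q2))) \lor (q1 \lor (\lnot q4 \land q4))) \land \lnot ((q1 \land q2) \land (q3 \to (q4 \lor q2)))): α-rule — add (((q1 \land q2) \land (q3 \to (q4 \lor q2))) \lor (q1 \lor (\lnot q4 \land q4))), \lnot ((q1 \land q2) \land (q3 \to (q4 \lor q2))).
\lnot (q1 \lor (\lnot q4 \land q4)): α-rule — add \lnot q1, \lnot (\lnot q4 \land q4).
(((q1 \land q2) \land (q3 \to (q4 \lor q2))) \lor (q1 \lor (\lnot q4 \land q4))): β-rule — branch into ((q1 \land q2) \land (q3 \to (q4 \lor q2)))  //  (q1 \lor (\lnot q4 \land q4)).
  branch 1 (add ((q1 \land q2) \land (q3 \to (q4 \lor q2)))):
    ((q1 \land q2) \land (q3 \to (q4 \lor q2))): α-rule — add (q1 \land q2), (q3 \to (q4 \lor q2)).
    (q1 \land q2): α-rule — add q1, q2.
    × closes — contains both q1 and \lnot q1.
  branch 2 (add (q1 \lor (\lnot q4 \land q4))):
    \lnot ((q1 \land q2) \land (q3 \to (q4 \lor q2))): β-rule — branch into \lnot (q1 \land q2)  //  \lnot (q3 \to (q4 \lor q2)).
      branch 2.1 (add \lnot (q1 \land q2)):
        \lnot (\lnot q4 \land q4): β-rule — branch into \lnot \lnot q4  //  \lnot q4.
          branch 2.1.1 (add \lnot \lnot q4):
            (q1 \lor (\lnot q4 \land q4)): β-rule — branch into q1  //  (\lnot q4 \land q4).
              branch 2.1.1.1 (add q1):
                × closes — contains both q1 and \lnot q1.
              branch 2.1.1.2 (add (\lnot q4 \land q4)):
                (\lnot q4 \land q4): α-rule — add \lnot q4, q4.
                × closes — contains both q4 and \lnot q4.
          branch 2.1.2 (add \lnot q4):
            (q1 \lor (\lnot q4 \land q4)): β-rule — branch into q1  //  (\lnot q4 \land q4).
              branch 2.1.2.1 (add q1):
                × closes — contains both q1 and \lnot q1.
              branch 2.1.2.2 (add (\lnot q4 \land q4)):
                (\lnot q4 \land q4): α-rule — add \lnot q4, q4.
                × closes — contains both q4 and \lnot q4.
      branch 2.2 (add \lnot (q3 \to (q4 \lor q2))):
        \lnot (q3 \to (q4 \lor q2)): α-rule — add q3, \lnot (q4 \lor q2).
        \lnot (q4 \lor q2): α-rule — add \lnot q4, \lnot q2.
        \lnot (\lnot q4 \land q4): β-rule — branch into \lnot \lnot q4  //  \lnot q4.
          branch 2.2.1 (add \lnot \lnot q4):
            × closes — contains both q4 and \lnot q4.
          branch 2.2.2 (add \lnot q4):
            (q1 \lor (\lnot q4 \land q4)): β-rule — branch into q1  //  (\lnot q4 \land q4).
              branch 2.2.2.1 (add q1):
                × closes — contains both q1 and \lnot q1.
              branch 2.2.2.2 (add (\lnot q4 \land q4)):
                (\lnot q4 \land q4): α-rule — add \lnot q4, q4.
                × closes — contains both q4 and \lnot q4.
All 8 branches close.
Every branch closed, so the negation is unsatisfiable and the formula is valid.

Valid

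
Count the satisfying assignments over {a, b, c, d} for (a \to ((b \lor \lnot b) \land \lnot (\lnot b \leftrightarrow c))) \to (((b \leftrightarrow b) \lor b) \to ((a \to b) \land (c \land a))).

6

Initial set: {((a \to ((b \lor \lnot b) \land \lnot (\lnot b \leftrightarrow c))) \to (((b \leftrightarrow b) \lor b) \to ((a \to b) \land (c \land a))))}.
((a \to ((b \lor \lnot b) \land \lnot (\lnot b \leftrightarrow c))) \to (((b \leftrightarrow b) \lor b) \to ((a \to b) \land (c \land a)))): β-rule — branch into \lnot (a \to ((b \lor \lnot b) \land \lnot (\lnot b \leftrightarrow c)))  //  (((b \leftrightarrow b) \lor b) \to ((a \to b) \land (c \land a))).
  branch 1 (add \lnot (a \to ((b \lor \lnot b) \land \lnot (\lnot b \leftrightarrow c)))):
    \lnot (a \to ((b \lor \lnot b) \land \lnot (\lnot b \leftrightarrow c))): α-rule — add a, \lnot ((b \lor \lnot b) \land \lnot (\lnot b \leftrightarrow c)).
    \lnot ((b \lor \lnot b) \land \lnot (\lnot b \leftrightarrow c)): β-rule — branch into \lnot (b \lor \lnot b)  //  \lnot \lnot (\lnot b \leftrightarrow c).
      branch 1.1 (add \lnot (b \lor \lnot b)):
        \lnot (b \lor \lnot b): α-rule — add \lnot b, \lnot \lnot b.
        × closes — contains both b and \lnot b.
      branch 1.2 (add \lnot \lnot (\lnot b \leftrightarrow c)):
        \lnot \lnot (\lnot b \leftrightarrow c): β-rule — branch into \lnot b, c  //  \lnot \lnot b, \lnot c.
          branch 1.2.1 (add \lnot b, c):
            ○ open, literals {a=true, b=false, c=true}.
          branch 1.2.2 (add \lnot \lnot b, \lnot c):
            ○ open, literals {a=true, b=true, c=false}.
  branch 2 (add (((b \leftrightarrow b) \lor b) \to ((a \to b) \land (c \land a)))):
    (((b \leftrightarrow b) \lor b) \to ((a \to b) \land (c \land a))): β-rule — branch into \lnot ((b \leftrightarrow b) \lor b)  //  ((a \to b) \land (c \land a)).
      branch 2.1 (add \lnot ((b \leftrightarrow b) \lor b)):
        \lnot ((b \leftrightarrow b) \lor b): α-rule — add \lnot (b \leftrightarrow b), \lnot b.
        \lnot (b \leftrightarrow b): β-rule — branch into b, \lnot b  //  \lnot b, b.
          branch 2.1.1 (add b, \lnot b):
            × closes — contains both b and \lnot b.
          branch 2.1.2 (add \lnot b, b):
            × closes — contains both b and \lnot b.
      branch 2.2 (add ((a \to b) \land (c \land a))):
        ((a \to b) \land (c \land a)): α-rule — add (a \to b), (c \land a).
        (c \land a): α-rule — add c, a.
        (a \to b): β-rule — branch into \lnot a  //  b.
          branch 2.2.1 (add \lnot a):
            × closes — contains both a and \lnot a.
          branch 2.2.2 (add b):
            ○ open, literals {a=true, b=true, c=true}.
4 branches closed, 3 open.
Each open branch fixes some atoms; the unmentioned ones are free. Counting distinct full assignments: branch {a=true, b=false, c=true} (d) contributes 2 new; branch {a=true, b=true, c=false} (d) contributes 2 new; branch {a=true, b=true, c=true} (d) contributes 2 new. Total: 6.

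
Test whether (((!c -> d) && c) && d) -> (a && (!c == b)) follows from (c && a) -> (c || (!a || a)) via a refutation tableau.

Initial set: {((c && a) -> (c || (!a || a))); !((((!c -> d) && c) && d) -> (a && (!c == b)))}.
!((((!c -> d) && c) && d) -> (a && (!c == b))): α-rule — add (((!c -> d) && c) && d), !(a && (!c == b)).
(((!c -> d) && c) && d): α-rule — add ((!c -> d) && c), d.
((!c -> d) && c): α-rule — add (!c -> d), c.
((c && a) -> (c || (!a || a))): β-rule — branch into !(c && a)  //  (c || (!a || a)).
  branch 1 (add !(c && a)):
    !(a && (!c == b)): β-rule — branch into !a  //  !(!c == b).
      branch 1.1 (add !a):
        (!c -> d): β-rule — branch into !!c  //  d.
          branch 1.1.1 (add !!c):
            !(c && a): β-rule — branch into !c  //  !a.
              branch 1.1.1.1 (add !c):
                × closes — contains both c and !c.
              branch 1.1.1.2 (add !a):
                ○ open, literals {a=F, c=T, d=T}.
          branch 1.1.2 (add d):
            !(c && a): β-rule — branch into !c  //  !a.
              branch 1.1.2.1 (add !c):
                × closes — contains both c and !c.
              branch 1.1.2.2 (add !a):
                ○ open, literals {a=F, c=T, d=T}.
      branch 1.2 (add !(!c == b)):
        (!c -> d): β-rule — branch into !!c  //  d.
          branch 1.2.1 (add !!c):
            !(c && a): β-rule — branch into !c  //  !a.
              branch 1.2.1.1 (add !c):
                × closes — contains both c and !c.
              branch 1.2.1.2 (add !a):
                !(!c == b): β-rule — branch into !c, !b  //  !!c, b.
                  branch 1.2.1.2.1 (add !c, !b):
                    × closes — contains both c and !c.
                  branch 1.2.1.2.2 (add !!c, b):
                    ○ open, literals {a=F, b=T, c=T, d=T}.
          branch 1.2.2 (add d):
            !(c && a): β-rule — branch into !c  //  !a.
              branch 1.2.2.1 (add !c):
                × closes — contains both c and !c.
              branch 1.2.2.2 (add !a):
                !(!c == b): β-rule — branch into !c, !b  //  !!c, b.
                  branch 1.2.2.2.1 (add !c, !b):
                    × closes — contains both c and !c.
                  branch 1.2.2.2.2 (add !!c, b):
                    ○ open, literals {a=F, b=T, c=T, d=T}.
  branch 2 (add (c || (!a || a))):
    !(a && (!c == b)): β-rule — branch into !a  //  !(!c == b).
      branch 2.1 (add !a):
        (!c -> d): β-rule — branch into !!c  //  d.
          branch 2.1.1 (add !!c):
            (c || (!a || a)): β-rule — branch into c  //  (!a || a).
              branch 2.1.1.1 (add c):
                ○ open, literals {a=F, c=T, d=T}.
              branch 2.1.1.2 (add (!a || a)):
                (!a || a): β-rule — branch into !a  //  a.
                  branch 2.1.1.2.1 (add !a):
                    ○ open, literals {a=F, c=T, d=T}.
                  branch 2.1.1.2.2 (add a):
                    × closes — contains both a and !a.
          branch 2.1.2 (add d):
            (c || (!a || a)): β-rule — branch into c  //  (!a || a).
              branch 2.1.2.1 (add c):
                ○ open, literals {a=F, c=T, d=T}.
              branch 2.1.2.2 (add (!a || a)):
                (!a || a): β-rule — branch into !a  //  a.
                  branch 2.1.2.2.1 (add !a):
                    ○ open, literals {a=F, c=T, d=T}.
                  branch 2.1.2.2.2 (add a):
                    × closes — contains both a and !a.
      branch 2.2 (add !(!c == b)):
        (!c -> d): β-rule — branch into !!c  //  d.
          branch 2.2.1 (add !!c):
            (c || (!a || a)): β-rule — branch into c  //  (!a || a).
              branch 2.2.1.1 (add c):
                !(!c == b): β-rule — branch into !c, !b  //  !!c, b.
                  branch 2.2.1.1.1 (add !c, !b):
                    × closes — contains both c and !c.
                  branch 2.2.1.1.2 (add !!c, b):
                    ○ open, literals {b=T, c=T, d=T}.
              branch 2.2.1.2 (add (!a || a)):
                !(!c == b): β-rule — branch into !c, !b  //  !!c, b.
                  branch 2.2.1.2.1 (add !c, !b):
                    × closes — contains both c and !c.
                  branch 2.2.1.2.2 (add !!c, b):
                    (!a || a): β-rule — branch into !a  //  a.
                      branch 2.2.1.2.2.1 (add !a):
                        ○ open, literals {a=F, b=T, c=T, d=T}.
                      branch 2.2.1.2.2.2 (add a):
                        ○ open, literals {a=T, b=T, c=T, d=T}.
          branch 2.2.2 (add d):
            (c || (!a || a)): β-rule — branch into c  //  (!a || a).
              branch 2.2.2.1 (add c):
                !(!c == b): β-rule — branch into !c, !b  //  !!c, b.
                  branch 2.2.2.1.1 (add !c, !b):
                    × closes — contains both c and !c.
                  branch 2.2.2.1.2 (add !!c, b):
                    ○ open, literals {b=T, c=T, d=T}.
              branch 2.2.2.2 (add (!a || a)):
                !(!c == b): β-rule — branch into !c, !b  //  !!c, b.
                  branch 2.2.2.2.1 (add !c, !b):
                    × closes — contains both c and !c.
                  branch 2.2.2.2.2 (add !!c, b):
                    (!a || a): β-rule — branch into !a  //  a.
                      branch 2.2.2.2.2.1 (add !a):
                        ○ open, literals {a=F, b=T, c=T, d=T}.
                      branch 2.2.2.2.2.2 (add a):
                        ○ open, literals {a=T, b=T, c=T, d=T}.
12 branches closed, 14 open.
An open branch gives a countermodel: a=F, c=T, d=T (unmentioned atoms arbitrary); the premises hold there but the conclusion fails.

No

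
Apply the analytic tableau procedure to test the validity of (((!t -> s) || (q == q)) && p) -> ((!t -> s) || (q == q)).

Valid

Assume the negation and expand:
Initial set: {!((((!t -> s) || (q == q)) && p) -> ((!t -> s) || (q == q)))}.
!((((!t -> s) || (q == q)) && p) -> ((!t -> s) || (q == q))): α-rule — add (((!t -> s) || (q == q)) && p), !((!t -> s) || (q == q)).
(((!t -> s) || (q == q)) && p): α-rule — add ((!t -> s) || (q == q)), p.
!((!t -> s) || (q == q)): α-rule — add !(!t -> s), !(q == q).
!(!t -> s): α-rule — add !t, !s.
((!t -> s) || (q == q)): β-rule — branch into (!t -> s)  //  (q == q).
  branch 1 (add (!t -> s)):
    !(q == q): β-rule — branch into q, !q  //  !q, q.
      branch 1.1 (add q, !q):
        × closes — contains both q and !q.
      branch 1.2 (add !q, q):
        × closes — contains both q and !q.
  branch 2 (add (q == q)):
    !(q == q): β-rule — branch into q, !q  //  !q, q.
      branch 2.1 (add q, !q):
        × closes — contains both q and !q.
      branch 2.2 (add !q, q):
        × closes — contains both q and !q.
All 4 branches close.
Every branch closed, so the negation is unsatisfiable and the formula is valid.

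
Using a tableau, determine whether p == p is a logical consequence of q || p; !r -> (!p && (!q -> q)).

Initial set: {T (q || p); T (!r -> (!p && (!q -> q))); F (p == p)}.
T (q || p): β-rule — branch into T q  //  T p.
  branch 1 (add T q):
    T (!r -> (!p && (!q -> q))): β-rule — branch into F !r  //  T (!p && (!q -> q)).
      branch 1.1 (add F !r):
        F (p == p): β-rule — branch into T p, F p  //  F p, T p.
          branch 1.1.1 (add T p, F p):
            × closes — contains both p and !p.
          branch 1.1.2 (add F p, T p):
            × closes — contains both p and !p.
      branch 1.2 (add T (!p && (!q -> q))):
        T (!p && (!q -> q)): α-rule — add T !p, T (!q -> q).
        F (p == p): β-rule — branch into T p, F p  //  F p, T p.
          branch 1.2.1 (add T p, F p):
            × closes — contains both p and !p.
          branch 1.2.2 (add F p, T p):
            × closes — contains both p and !p.
  branch 2 (add T p):
    T (!r -> (!p && (!q -> q))): β-rule — branch into F !r  //  T (!p && (!q -> q)).
      branch 2.1 (add F !r):
        F (p == p): β-rule — branch into T p, F p  //  F p, T p.
          branch 2.1.1 (add T p, F p):
            × closes — contains both p and !p.
          branch 2.1.2 (add F p, T p):
            × closes — contains both p and !p.
      branch 2.2 (add T (!p && (!q -> q))):
        T (!p && (!q -> q)): α-rule — add T !p, T (!q -> q).
        × closes — contains both p and !p.
All 7 branches close.
Every branch closed, so the premises entail the conclusion.

Yes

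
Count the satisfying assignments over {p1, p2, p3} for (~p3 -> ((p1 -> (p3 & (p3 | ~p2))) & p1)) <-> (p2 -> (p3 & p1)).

5

Initial set: {((~p3 -> ((p1 -> (p3 & (p3 | ~p2))) & p1)) <-> (p2 -> (p3 & p1)))}.
((~p3 -> ((p1 -> (p3 & (p3 | ~p2))) & p1)) <-> (p2 -> (p3 & p1))): β-rule — branch into (~p3 -> ((p1 -> (p3 & (p3 | ~p2))) & p1)), (p2 -> (p3 & p1))  //  ~(~p3 -> ((p1 -> (p3 & (p3 | ~p2))) & p1)), ~(p2 -> (p3 & p1)).
  branch 1 (add (~p3 -> ((p1 -> (p3 & (p3 | ~p2))) & p1)), (p2 -> (p3 & p1))):
    (~p3 -> ((p1 -> (p3 & (p3 | ~p2))) & p1)): β-rule — branch into ~~p3  //  ((p1 -> (p3 & (p3 | ~p2))) & p1).
      branch 1.1 (add ~~p3):
        (p2 -> (p3 & p1)): β-rule — branch into ~p2  //  (p3 & p1).
          branch 1.1.1 (add ~p2):
            ○ open, literals {p2=F, p3=T}.
          branch 1.1.2 (add (p3 & p1)):
            (p3 & p1): α-rule — add p3, p1.
            ○ open, literals {p1=T, p3=T}.
      branch 1.2 (add ((p1 -> (p3 & (p3 | ~p2))) & p1)):
        ((p1 -> (p3 & (p3 | ~p2))) & p1): α-rule — add (p1 -> (p3 & (p3 | ~p2))), p1.
        (p2 -> (p3 & p1)): β-rule — branch into ~p2  //  (p3 & p1).
          branch 1.2.1 (add ~p2):
            (p1 -> (p3 & (p3 | ~p2))): β-rule — branch into ~p1  //  (p3 & (p3 | ~p2)).
              branch 1.2.1.1 (add ~p1):
                × closes — contains both p1 and ~p1.
              branch 1.2.1.2 (add (p3 & (p3 | ~p2))):
                (p3 & (p3 | ~p2)): α-rule — add p3, (p3 | ~p2).
                (p3 | ~p2): β-rule — branch into p3  //  ~p2.
                  branch 1.2.1.2.1 (add p3):
                    ○ open, literals {p1=T, p2=F, p3=T}.
                  branch 1.2.1.2.2 (add ~p2):
                    ○ open, literals {p1=T, p2=F, p3=T}.
          branch 1.2.2 (add (p3 & p1)):
            (p3 & p1): α-rule — add p3, p1.
            (p1 -> (p3 & (p3 | ~p2))): β-rule — branch into ~p1  //  (p3 & (p3 | ~p2)).
              branch 1.2.2.1 (add ~p1):
                × closes — contains both p1 and ~p1.
              branch 1.2.2.2 (add (p3 & (p3 | ~p2))):
                (p3 & (p3 | ~p2)): α-rule — add p3, (p3 | ~p2).
                (p3 | ~p2): β-rule — branch into p3  //  ~p2.
                  branch 1.2.2.2.1 (add p3):
                    ○ open, literals {p1=T, p3=T}.
                  branch 1.2.2.2.2 (add ~p2):
                    ○ open, literals {p1=T, p2=F, p3=T}.
  branch 2 (add ~(~p3 -> ((p1 -> (p3 & (p3 | ~p2))) & p1)), ~(p2 -> (p3 & p1))):
    ~(~p3 -> ((p1 -> (p3 & (p3 | ~p2))) & p1)): α-rule — add ~p3, ~((p1 -> (p3 & (p3 | ~p2))) & p1).
    ~(p2 -> (p3 & p1)): α-rule — add p2, ~(p3 & p1).
    ~((p1 -> (p3 & (p3 | ~p2))) & p1): β-rule — branch into ~(p1 -> (p3 & (p3 | ~p2)))  //  ~p1.
      branch 2.1 (add ~(p1 -> (p3 & (p3 | ~p2)))):
        ~(p1 -> (p3 & (p3 | ~p2))): α-rule — add p1, ~(p3 & (p3 | ~p2)).
        ~(p3 & p1): β-rule — branch into ~p3  //  ~p1.
          branch 2.1.1 (add ~p3):
            ~(p3 & (p3 | ~p2)): β-rule — branch into ~p3  //  ~(p3 | ~p2).
              branch 2.1.1.1 (add ~p3):
                ○ open, literals {p1=T, p2=T, p3=F}.
              branch 2.1.1.2 (add ~(p3 | ~p2)):
                ~(p3 | ~p2): α-rule — add ~p3, ~~p2.
                ○ open, literals {p1=T, p2=T, p3=F}.
          branch 2.1.2 (add ~p1):
            × closes — contains both p1 and ~p1.
      branch 2.2 (add ~p1):
        ~(p3 & p1): β-rule — branch into ~p3  //  ~p1.
          branch 2.2.1 (add ~p3):
            ○ open, literals {p1=F, p2=T, p3=F}.
          branch 2.2.2 (add ~p1):
            ○ open, literals {p1=F, p2=T, p3=F}.
3 branches closed, 10 open.
Each open branch fixes some atoms; the unmentioned ones are free. Counting distinct full assignments: branch {p2=F, p3=T} (p1) contributes 2 new; branch {p1=T, p3=T} (p2) contributes 1 new; branch {p1=T, p2=F, p3=T} (none free) contributes 0 new; branch {p1=T, p2=F, p3=T} (none free) contributes 0 new; branch {p1=T, p3=T} (p2) contributes 0 new; branch {p1=T, p2=F, p3=T} (none free) contributes 0 new; branch {p1=T, p2=T, p3=F} (none free) contributes 1 new; branch {p1=T, p2=T, p3=F} (none free) contributes 0 new; branch {p1=F, p2=T, p3=F} (none free) contributes 1 new; branch {p1=F, p2=T, p3=F} (none free) contributes 0 new. Total: 5.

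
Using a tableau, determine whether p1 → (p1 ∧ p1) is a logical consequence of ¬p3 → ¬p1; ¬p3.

Yes

Initial set: {(¬p3 → ¬p1); ¬p3; ¬(p1 → (p1 ∧ p1))}.
¬(p1 → (p1 ∧ p1)): α-rule — add p1, ¬(p1 ∧ p1).
(¬p3 → ¬p1): β-rule — branch into ¬¬p3  //  ¬p1.
  branch 1 (add ¬¬p3):
    × closes — contains both p3 and ¬p3.
  branch 2 (add ¬p1):
    × closes — contains both p1 and ¬p1.
All 2 branches close.
Every branch closed, so the premises entail the conclusion.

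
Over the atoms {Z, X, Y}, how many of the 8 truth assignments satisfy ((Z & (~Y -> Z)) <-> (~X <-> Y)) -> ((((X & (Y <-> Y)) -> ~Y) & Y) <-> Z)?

Initial set: {(((Z & (~Y -> Z)) <-> (~X <-> Y)) -> ((((X & (Y <-> Y)) -> ~Y) & Y) <-> Z))}.
(((Z & (~Y -> Z)) <-> (~X <-> Y)) -> ((((X & (Y <-> Y)) -> ~Y) & Y) <-> Z)): β-rule — branch into ~((Z & (~Y -> Z)) <-> (~X <-> Y))  //  ((((X & (Y <-> Y)) -> ~Y) & Y) <-> Z).
  branch 1 (add ~((Z & (~Y -> Z)) <-> (~X <-> Y))):
    ~((Z & (~Y -> Z)) <-> (~X <-> Y)): β-rule — branch into (Z & (~Y -> Z)), ~(~X <-> Y)  //  ~(Z & (~Y -> Z)), (~X <-> Y).
      branch 1.1 (add (Z & (~Y -> Z)), ~(~X <-> Y)):
        (Z & (~Y -> Z)): α-rule — add Z, (~Y -> Z).
        ~(~X <-> Y): β-rule — branch into ~X, ~Y  //  ~~X, Y.
          branch 1.1.1 (add ~X, ~Y):
            (~Y -> Z): β-rule — branch into ~~Y  //  Z.
              branch 1.1.1.1 (add ~~Y):
                × closes — contains both Y and ~Y.
              branch 1.1.1.2 (add Z):
                ○ open, literals {X=F, Y=F, Z=T}.
          branch 1.1.2 (add ~~X, Y):
            (~Y -> Z): β-rule — branch into ~~Y  //  Z.
              branch 1.1.2.1 (add ~~Y):
                ○ open, literals {X=T, Y=T, Z=T}.
              branch 1.1.2.2 (add Z):
                ○ open, literals {X=T, Y=T, Z=T}.
      branch 1.2 (add ~(Z & (~Y -> Z)), (~X <-> Y)):
        ~(Z & (~Y -> Z)): β-rule — branch into ~Z  //  ~(~Y -> Z).
          branch 1.2.1 (add ~Z):
            (~X <-> Y): β-rule — branch into ~X, Y  //  ~~X, ~Y.
              branch 1.2.1.1 (add ~X, Y):
                ○ open, literals {X=F, Y=T, Z=F}.
              branch 1.2.1.2 (add ~~X, ~Y):
                ○ open, literals {X=T, Y=F, Z=F}.
          branch 1.2.2 (add ~(~Y -> Z)):
            ~(~Y -> Z): α-rule — add ~Y, ~Z.
            (~X <-> Y): β-rule — branch into ~X, Y  //  ~~X, ~Y.
              branch 1.2.2.1 (add ~X, Y):
                × closes — contains both Y and ~Y.
              branch 1.2.2.2 (add ~~X, ~Y):
                ○ open, literals {X=T, Y=F, Z=F}.
  branch 2 (add ((((X & (Y <-> Y)) -> ~Y) & Y) <-> Z)):
    ((((X & (Y <-> Y)) -> ~Y) & Y) <-> Z): β-rule — branch into (((X & (Y <-> Y)) -> ~Y) & Y), Z  //  ~(((X & (Y <-> Y)) -> ~Y) & Y), ~Z.
      branch 2.1 (add (((X & (Y <-> Y)) -> ~Y) & Y), Z):
        (((X & (Y <-> Y)) -> ~Y) & Y): α-rule — add ((X & (Y <-> Y)) -> ~Y), Y.
        ((X & (Y <-> Y)) -> ~Y): β-rule — branch into ~(X & (Y <-> Y))  //  ~Y.
          branch 2.1.1 (add ~(X & (Y <-> Y))):
            ~(X & (Y <-> Y)): β-rule — branch into ~X  //  ~(Y <-> Y).
              branch 2.1.1.1 (add ~X):
                ○ open, literals {X=F, Y=T, Z=T}.
              branch 2.1.1.2 (add ~(Y <-> Y)):
                ~(Y <-> Y): β-rule — branch into Y, ~Y  //  ~Y, Y.
                  branch 2.1.1.2.1 (add Y, ~Y):
                    × closes — contains both Y and ~Y.
                  branch 2.1.1.2.2 (add ~Y, Y):
                    × closes — contains both Y and ~Y.
          branch 2.1.2 (add ~Y):
            × closes — contains both Y and ~Y.
      branch 2.2 (add ~(((X & (Y <-> Y)) -> ~Y) & Y), ~Z):
        ~(((X & (Y <-> Y)) -> ~Y) & Y): β-rule — branch into ~((X & (Y <-> Y)) -> ~Y)  //  ~Y.
          branch 2.2.1 (add ~((X & (Y <-> Y)) -> ~Y)):
            ~((X & (Y <-> Y)) -> ~Y): α-rule — add (X & (Y <-> Y)), ~~Y.
            (X & (Y <-> Y)): α-rule — add X, (Y <-> Y).
            (Y <-> Y): β-rule — branch into Y, Y  //  ~Y, ~Y.
              branch 2.2.1.1 (add Y, Y):
                ○ open, literals {X=T, Y=T, Z=F}.
              branch 2.2.1.2 (add ~Y, ~Y):
                × closes — contains both Y and ~Y.
          branch 2.2.2 (add ~Y):
            ○ open, literals {Y=F, Z=F}.
6 branches closed, 9 open.
Each open branch fixes some atoms; the unmentioned ones are free. Counting distinct full assignments: branch {X=F, Y=F, Z=T} (none free) contributes 1 new; branch {X=T, Y=T, Z=T} (none free) contributes 1 new; branch {X=T, Y=T, Z=T} (none free) contributes 0 new; branch {X=F, Y=T, Z=F} (none free) contributes 1 new; branch {X=T, Y=F, Z=F} (none free) contributes 1 new; branch {X=T, Y=F, Z=F} (none free) contributes 0 new; branch {X=F, Y=T, Z=T} (none free) contributes 1 new; branch {X=T, Y=T, Z=F} (none free) contributes 1 new; branch {Y=F, Z=F} (X) contributes 1 new. Total: 7.

7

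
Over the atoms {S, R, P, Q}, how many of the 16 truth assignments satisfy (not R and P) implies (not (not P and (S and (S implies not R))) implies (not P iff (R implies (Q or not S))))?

12

Initial set: {((not R and P) implies (not (not P and (S and (S implies not R))) implies (not P iff (R implies (Q or not S)))))}.
((not R and P) implies (not (not P and (S and (S implies not R))) implies (not P iff (R implies (Q or not S))))): β-rule — branch into not (not R and P)  //  (not (not P and (S and (S implies not R))) implies (not P iff (R implies (Q or not S)))).
  branch 1 (add not (not R and P)):
    not (not R and P): β-rule — branch into not not R  //  not P.
      branch 1.1 (add not not R):
        ○ open, literals {R=true}.
      branch 1.2 (add not P):
        ○ open, literals {P=false}.
  branch 2 (add (not (not P and (S and (S implies not R))) implies (not P iff (R implies (Q or not S))))):
    (not (not P and (S and (S implies not R))) implies (not P iff (R implies (Q or not S)))): β-rule — branch into not not (not P and (S and (S implies not R)))  //  (not P iff (R implies (Q or not S))).
      branch 2.1 (add not not (not P and (S and (S implies not R)))):
        not not (not P and (S and (S implies not R))): α-rule — add not P, (S and (S implies not R)).
        (S and (S implies not R)): α-rule — add S, (S implies not R).
        (S implies not R): β-rule — branch into not S  //  not R.
          branch 2.1.1 (add not S):
            × closes — contains both S and not S.
          branch 2.1.2 (add not R):
            ○ open, literals {P=false, R=false, S=true}.
      branch 2.2 (add (not P iff (R implies (Q or not S)))):
        (not P iff (R implies (Q or not S))): β-rule — branch into not P, (R implies (Q or not S))  //  not not P, not (R implies (Q or not S)).
          branch 2.2.1 (add not P, (R implies (Q or not S))):
            (R implies (Q or not S)): β-rule — branch into not R  //  (Q or not S).
              branch 2.2.1.1 (add not R):
                ○ open, literals {P=false, R=false}.
              branch 2.2.1.2 (add (Q or not S)):
                (Q or not S): β-rule — branch into Q  //  not S.
                  branch 2.2.1.2.1 (add Q):
                    ○ open, literals {P=false, Q=true}.
                  branch 2.2.1.2.2 (add not S):
                    ○ open, literals {P=false, S=false}.
          branch 2.2.2 (add not not P, not (R implies (Q or not S))):
            not (R implies (Q or not S)): α-rule — add R, not (Q or not S).
            not (Q or not S): α-rule — add not Q, not not S.
            ○ open, literals {P=true, Q=false, R=true, S=true}.
1 branch closed, 7 open.
Each open branch fixes some atoms; the unmentioned ones are free. Counting distinct full assignments: branch {R=true} (S, P, Q) contributes 8 new; branch {P=false} (S, R, Q) contributes 4 new; branch {P=false, R=false, S=true} (Q) contributes 0 new; branch {P=false, R=false} (S, Q) contributes 0 new; branch {P=false, Q=true} (S, R) contributes 0 new; branch {P=false, S=false} (R, Q) contributes 0 new; branch {P=true, Q=false, R=true, S=true} (none free) contributes 0 new. Total: 12.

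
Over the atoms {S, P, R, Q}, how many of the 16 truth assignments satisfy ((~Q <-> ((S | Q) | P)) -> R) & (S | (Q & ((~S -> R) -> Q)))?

Initial set: {(((~Q <-> ((S | Q) | P)) -> R) & (S | (Q & ((~S -> R) -> Q))))}.
(((~Q <-> ((S | Q) | P)) -> R) & (S | (Q & ((~S -> R) -> Q)))): α-rule — add ((~Q <-> ((S | Q) | P)) -> R), (S | (Q & ((~S -> R) -> Q))).
((~Q <-> ((S | Q) | P)) -> R): β-rule — branch into ~(~Q <-> ((S | Q) | P))  //  R.
  branch 1 (add ~(~Q <-> ((S | Q) | P))):
    (S | (Q & ((~S -> R) -> Q))): β-rule — branch into S  //  (Q & ((~S -> R) -> Q)).
      branch 1.1 (add S):
        ~(~Q <-> ((S | Q) | P)): β-rule — branch into ~Q, ~((S | Q) | P)  //  ~~Q, ((S | Q) | P).
          branch 1.1.1 (add ~Q, ~((S | Q) | P)):
            ~((S | Q) | P): α-rule — add ~(S | Q), ~P.
            ~(S | Q): α-rule — add ~S, ~Q.
            × closes — contains both S and ~S.
          branch 1.1.2 (add ~~Q, ((S | Q) | P)):
            ((S | Q) | P): β-rule — branch into (S | Q)  //  P.
              branch 1.1.2.1 (add (S | Q)):
                (S | Q): β-rule — branch into S  //  Q.
                  branch 1.1.2.1.1 (add S):
                    ○ open, literals {Q=1, S=1}.
                  branch 1.1.2.1.2 (add Q):
                    ○ open, literals {Q=1, S=1}.
              branch 1.1.2.2 (add P):
                ○ open, literals {P=1, Q=1, S=1}.
      branch 1.2 (add (Q & ((~S -> R) -> Q))):
        (Q & ((~S -> R) -> Q)): α-rule — add Q, ((~S -> R) -> Q).
        ~(~Q <-> ((S | Q) | P)): β-rule — branch into ~Q, ~((S | Q) | P)  //  ~~Q, ((S | Q) | P).
          branch 1.2.1 (add ~Q, ~((S | Q) | P)):
            × closes — contains both Q and ~Q.
          branch 1.2.2 (add ~~Q, ((S | Q) | P)):
            ((~S -> R) -> Q): β-rule — branch into ~(~S -> R)  //  Q.
              branch 1.2.2.1 (add ~(~S -> R)):
                ~(~S -> R): α-rule — add ~S, ~R.
                ((S | Q) | P): β-rule — branch into (S | Q)  //  P.
                  branch 1.2.2.1.1 (add (S | Q)):
                    (S | Q): β-rule — branch into S  //  Q.
                      branch 1.2.2.1.1.1 (add S):
                        × closes — contains both S and ~S.
                      branch 1.2.2.1.1.2 (add Q):
                        ○ open, literals {Q=1, R=0, S=0}.
                  branch 1.2.2.1.2 (add P):
                    ○ open, literals {P=1, Q=1, R=0, S=0}.
              branch 1.2.2.2 (add Q):
                ((S | Q) | P): β-rule — branch into (S | Q)  //  P.
                  branch 1.2.2.2.1 (add (S | Q)):
                    (S | Q): β-rule — branch into S  //  Q.
                      branch 1.2.2.2.1.1 (add S):
                        ○ open, literals {Q=1, S=1}.
                      branch 1.2.2.2.1.2 (add Q):
                        ○ open, literals {Q=1}.
                  branch 1.2.2.2.2 (add P):
                    ○ open, literals {P=1, Q=1}.
  branch 2 (add R):
    (S | (Q & ((~S -> R) -> Q))): β-rule — branch into S  //  (Q & ((~S -> R) -> Q)).
      branch 2.1 (add S):
        ○ open, literals {R=1, S=1}.
      branch 2.2 (add (Q & ((~S -> R) -> Q))):
        (Q & ((~S -> R) -> Q)): α-rule — add Q, ((~S -> R) -> Q).
        ((~S -> R) -> Q): β-rule — branch into ~(~S -> R)  //  Q.
          branch 2.2.1 (add ~(~S -> R)):
            ~(~S -> R): α-rule — add ~S, ~R.
            × closes — contains both R and ~R.
          branch 2.2.2 (add Q):
            ○ open, literals {Q=1, R=1}.
4 branches closed, 10 open.
Each open branch fixes some atoms; the unmentioned ones are free. Counting distinct full assignments: branch {Q=1, S=1} (P, R) contributes 4 new; branch {Q=1, S=1} (P, R) contributes 0 new; branch {P=1, Q=1, S=1} (R) contributes 0 new; branch {Q=1, R=0, S=0} (P) contributes 2 new; branch {P=1, Q=1, R=0, S=0} (none free) contributes 0 new; branch {Q=1, S=1} (P, R) contributes 0 new; branch {Q=1} (S, P, R) contributes 2 new; branch {P=1, Q=1} (S, R) contributes 0 new; branch {R=1, S=1} (P, Q) contributes 2 new; branch {Q=1, R=1} (S, P) contributes 0 new. Total: 10.

10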